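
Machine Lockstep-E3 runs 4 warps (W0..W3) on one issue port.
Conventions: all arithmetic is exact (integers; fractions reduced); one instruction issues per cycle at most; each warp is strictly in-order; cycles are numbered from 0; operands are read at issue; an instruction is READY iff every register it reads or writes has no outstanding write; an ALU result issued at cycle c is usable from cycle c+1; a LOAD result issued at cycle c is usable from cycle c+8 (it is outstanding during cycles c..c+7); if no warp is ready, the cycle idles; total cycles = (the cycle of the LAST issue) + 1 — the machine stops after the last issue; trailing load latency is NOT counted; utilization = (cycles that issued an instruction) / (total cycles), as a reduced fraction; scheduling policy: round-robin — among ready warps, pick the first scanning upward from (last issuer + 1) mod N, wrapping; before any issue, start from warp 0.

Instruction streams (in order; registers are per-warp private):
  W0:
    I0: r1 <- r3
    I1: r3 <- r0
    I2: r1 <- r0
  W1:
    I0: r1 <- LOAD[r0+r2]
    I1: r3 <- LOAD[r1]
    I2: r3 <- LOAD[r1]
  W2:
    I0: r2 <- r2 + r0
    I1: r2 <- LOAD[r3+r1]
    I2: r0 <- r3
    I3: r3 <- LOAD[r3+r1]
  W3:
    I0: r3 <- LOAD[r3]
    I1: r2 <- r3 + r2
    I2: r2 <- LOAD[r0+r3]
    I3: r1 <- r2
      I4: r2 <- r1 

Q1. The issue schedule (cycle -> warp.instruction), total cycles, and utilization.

cycle 0: W0.I0
cycle 1: W1.I0
cycle 2: W2.I0
cycle 3: W3.I0
cycle 4: W0.I1
cycle 5: W2.I1
cycle 6: W0.I2
cycle 7: W2.I2
cycle 8: W2.I3
cycle 9: W1.I1
cycle 10: idle
cycle 11: W3.I1
cycle 12: W3.I2
cycle 13: idle
cycle 14: idle
cycle 15: idle
cycle 16: idle
cycle 17: W1.I2
cycle 18: idle
cycle 19: idle
cycle 20: W3.I3
cycle 21: W3.I4

Answer: 22 cycles, utilization 15/22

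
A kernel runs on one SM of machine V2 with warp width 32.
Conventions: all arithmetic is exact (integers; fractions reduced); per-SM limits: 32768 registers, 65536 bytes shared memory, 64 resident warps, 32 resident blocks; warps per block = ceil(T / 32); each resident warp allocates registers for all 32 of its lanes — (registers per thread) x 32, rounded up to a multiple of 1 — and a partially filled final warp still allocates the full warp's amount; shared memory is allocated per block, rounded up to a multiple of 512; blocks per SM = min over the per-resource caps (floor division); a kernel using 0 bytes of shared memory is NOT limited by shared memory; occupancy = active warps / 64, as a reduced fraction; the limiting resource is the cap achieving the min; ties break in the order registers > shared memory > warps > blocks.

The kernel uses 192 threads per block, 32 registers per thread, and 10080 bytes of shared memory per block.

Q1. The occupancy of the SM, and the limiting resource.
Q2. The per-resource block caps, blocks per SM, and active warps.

Answer: occupancy 15/32, limited by registers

registers: 5 blocks
shared memory: 6 blocks
warps: 10 blocks
blocks: 32 blocks

Answer: 5 blocks, 30 active warps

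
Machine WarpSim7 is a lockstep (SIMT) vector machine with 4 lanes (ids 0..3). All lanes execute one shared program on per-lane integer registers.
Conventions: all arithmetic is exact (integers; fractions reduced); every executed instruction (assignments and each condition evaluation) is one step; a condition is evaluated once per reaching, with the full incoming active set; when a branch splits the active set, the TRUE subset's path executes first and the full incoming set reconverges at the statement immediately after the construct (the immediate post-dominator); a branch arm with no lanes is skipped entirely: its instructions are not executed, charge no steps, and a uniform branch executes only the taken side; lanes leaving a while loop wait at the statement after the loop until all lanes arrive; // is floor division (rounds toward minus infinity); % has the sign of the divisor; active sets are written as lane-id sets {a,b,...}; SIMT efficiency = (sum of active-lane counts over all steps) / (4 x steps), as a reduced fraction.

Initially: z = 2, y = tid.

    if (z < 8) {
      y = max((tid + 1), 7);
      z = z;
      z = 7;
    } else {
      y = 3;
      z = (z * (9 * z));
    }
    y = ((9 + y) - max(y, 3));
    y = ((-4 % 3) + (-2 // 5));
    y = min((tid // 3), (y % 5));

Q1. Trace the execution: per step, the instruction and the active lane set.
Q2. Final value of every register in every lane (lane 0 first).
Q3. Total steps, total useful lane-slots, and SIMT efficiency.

step 0: eval (z < 8)                 {0,1,2,3}
step 1: y <- max((tid + 1), 7)       {0,1,2,3}
step 2: z <- z                       {0,1,2,3}
step 3: z <- 7                       {0,1,2,3}
step 4: y <- ((9 + y) - max(y, 3))   {0,1,2,3}
step 5: y <- ((-4 % 3) + (-2 // 5))  {0,1,2,3}
step 6: y <- min((tid // 3), (y % 5)) {0,1,2,3}

Answer: 7 steps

z: 7,7,7,7
y: 0,0,0,1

steps = 7; useful = 28; efficiency = 28/28 = 1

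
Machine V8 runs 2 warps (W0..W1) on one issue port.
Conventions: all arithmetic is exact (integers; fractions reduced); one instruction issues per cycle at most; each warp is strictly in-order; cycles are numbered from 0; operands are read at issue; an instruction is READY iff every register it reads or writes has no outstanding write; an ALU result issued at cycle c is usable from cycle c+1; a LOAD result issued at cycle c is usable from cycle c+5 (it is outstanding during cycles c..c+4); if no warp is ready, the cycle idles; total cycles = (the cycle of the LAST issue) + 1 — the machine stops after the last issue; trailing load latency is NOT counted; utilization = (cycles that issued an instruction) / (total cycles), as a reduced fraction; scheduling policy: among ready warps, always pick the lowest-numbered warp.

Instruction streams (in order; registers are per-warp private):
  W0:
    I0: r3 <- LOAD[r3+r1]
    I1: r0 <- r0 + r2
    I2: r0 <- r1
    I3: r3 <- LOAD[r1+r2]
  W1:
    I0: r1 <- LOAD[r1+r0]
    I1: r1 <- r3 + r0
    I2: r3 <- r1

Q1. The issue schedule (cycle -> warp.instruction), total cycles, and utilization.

cycle 0: W0.I0
cycle 1: W0.I1
cycle 2: W0.I2
cycle 3: W1.I0
cycle 4: idle
cycle 5: W0.I3
cycle 6: idle
cycle 7: idle
cycle 8: W1.I1
cycle 9: W1.I2

Answer: 10 cycles, utilization 7/10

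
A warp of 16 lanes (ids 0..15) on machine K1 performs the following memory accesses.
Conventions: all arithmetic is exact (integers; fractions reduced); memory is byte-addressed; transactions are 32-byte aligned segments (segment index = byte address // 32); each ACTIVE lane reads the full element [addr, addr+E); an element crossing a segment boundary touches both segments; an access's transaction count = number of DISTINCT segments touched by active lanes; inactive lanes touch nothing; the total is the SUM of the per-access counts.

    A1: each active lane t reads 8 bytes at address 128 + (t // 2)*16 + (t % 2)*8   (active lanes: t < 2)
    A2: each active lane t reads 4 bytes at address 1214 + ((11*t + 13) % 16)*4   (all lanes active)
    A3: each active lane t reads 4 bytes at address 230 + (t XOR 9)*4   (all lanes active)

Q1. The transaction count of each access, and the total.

A1: 1 transaction
A2: 3 transactions
A3: 3 transactions

Answer: 1,3,3; total 7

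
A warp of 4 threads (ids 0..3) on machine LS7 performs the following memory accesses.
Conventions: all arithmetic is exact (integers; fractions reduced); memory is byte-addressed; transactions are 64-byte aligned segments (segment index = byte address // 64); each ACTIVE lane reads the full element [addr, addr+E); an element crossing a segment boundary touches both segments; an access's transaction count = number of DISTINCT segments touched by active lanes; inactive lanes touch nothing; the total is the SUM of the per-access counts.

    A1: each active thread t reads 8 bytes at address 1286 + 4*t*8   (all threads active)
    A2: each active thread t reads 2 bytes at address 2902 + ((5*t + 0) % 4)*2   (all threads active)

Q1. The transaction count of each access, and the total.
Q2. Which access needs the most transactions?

A1: 2 transactions
A2: 1 transaction

Answer: 2,1; total 3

Answer: A1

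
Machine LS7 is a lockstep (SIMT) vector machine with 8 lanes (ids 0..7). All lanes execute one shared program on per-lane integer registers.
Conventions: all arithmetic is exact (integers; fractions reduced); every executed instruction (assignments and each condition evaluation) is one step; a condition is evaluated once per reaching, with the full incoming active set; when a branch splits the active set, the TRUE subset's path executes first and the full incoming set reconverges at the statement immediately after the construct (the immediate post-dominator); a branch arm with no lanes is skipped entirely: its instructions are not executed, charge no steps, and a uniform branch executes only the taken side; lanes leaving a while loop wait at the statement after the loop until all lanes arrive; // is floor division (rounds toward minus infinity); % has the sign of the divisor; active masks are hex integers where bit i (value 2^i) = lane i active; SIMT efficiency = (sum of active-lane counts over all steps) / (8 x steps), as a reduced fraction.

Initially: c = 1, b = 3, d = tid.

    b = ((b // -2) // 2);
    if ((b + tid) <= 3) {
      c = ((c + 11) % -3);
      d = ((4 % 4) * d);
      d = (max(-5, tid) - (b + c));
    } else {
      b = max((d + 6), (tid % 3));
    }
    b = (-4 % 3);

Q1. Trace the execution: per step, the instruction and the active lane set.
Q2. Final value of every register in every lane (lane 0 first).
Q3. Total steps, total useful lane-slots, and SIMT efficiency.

step 0: b <- ((b // -2) // 2)        0xff
step 1: eval ((b + tid) <= 3)        0xff
step 2: c <- ((c + 11) % -3)         0x1f
step 3: d <- ((4 % 4) * d)           0x1f
step 4: d <- (max(-5, tid) - (b + c)) 0x1f
step 5: b <- max((d + 6), (tid % 3)) 0xe0
step 6: b <- (-4 % 3)                0xff

Answer: 7 steps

c: 0,0,0,0,0,1,1,1
b: 2,2,2,2,2,2,2,2
d: 1,2,3,4,5,5,6,7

steps = 7; useful = 42; efficiency = 42/56 = 3/4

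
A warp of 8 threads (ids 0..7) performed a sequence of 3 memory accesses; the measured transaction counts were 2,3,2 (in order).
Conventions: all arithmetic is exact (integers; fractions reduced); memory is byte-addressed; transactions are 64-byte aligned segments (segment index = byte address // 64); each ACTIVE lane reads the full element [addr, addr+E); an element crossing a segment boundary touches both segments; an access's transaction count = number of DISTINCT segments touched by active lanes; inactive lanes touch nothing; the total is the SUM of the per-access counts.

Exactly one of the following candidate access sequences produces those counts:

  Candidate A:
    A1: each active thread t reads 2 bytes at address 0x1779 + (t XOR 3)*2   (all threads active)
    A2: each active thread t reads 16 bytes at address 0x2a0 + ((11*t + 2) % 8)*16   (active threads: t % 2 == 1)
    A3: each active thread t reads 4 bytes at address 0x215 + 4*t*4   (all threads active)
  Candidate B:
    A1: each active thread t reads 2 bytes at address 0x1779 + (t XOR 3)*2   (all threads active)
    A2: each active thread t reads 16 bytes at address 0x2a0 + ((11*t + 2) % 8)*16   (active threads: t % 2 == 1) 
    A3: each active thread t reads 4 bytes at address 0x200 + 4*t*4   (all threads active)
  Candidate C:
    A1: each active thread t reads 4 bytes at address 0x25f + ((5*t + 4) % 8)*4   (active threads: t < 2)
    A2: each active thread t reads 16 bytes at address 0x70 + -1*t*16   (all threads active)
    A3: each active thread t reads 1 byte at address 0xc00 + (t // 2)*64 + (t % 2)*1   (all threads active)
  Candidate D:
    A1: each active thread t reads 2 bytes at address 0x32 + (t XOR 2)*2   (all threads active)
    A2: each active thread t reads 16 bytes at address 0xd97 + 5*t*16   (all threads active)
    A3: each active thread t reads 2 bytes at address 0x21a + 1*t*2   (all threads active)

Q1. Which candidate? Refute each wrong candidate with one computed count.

A: A3 gives 3 transactions, not 2
C: A1 gives 1 transaction, not 2
D: A2 gives 10 transactions, not 3
B: all counts match (2,3,2)

Answer: B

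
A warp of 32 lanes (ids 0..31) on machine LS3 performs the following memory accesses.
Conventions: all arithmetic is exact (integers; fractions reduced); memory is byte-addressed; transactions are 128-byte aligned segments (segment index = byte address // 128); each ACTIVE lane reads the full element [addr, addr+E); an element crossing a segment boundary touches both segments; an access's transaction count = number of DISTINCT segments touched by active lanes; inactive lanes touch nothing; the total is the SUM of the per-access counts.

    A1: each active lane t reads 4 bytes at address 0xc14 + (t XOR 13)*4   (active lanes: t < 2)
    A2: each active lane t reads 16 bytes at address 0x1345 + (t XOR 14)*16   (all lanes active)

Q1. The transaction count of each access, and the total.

A1: 1 transaction
A2: 5 transactions

Answer: 1,5; total 6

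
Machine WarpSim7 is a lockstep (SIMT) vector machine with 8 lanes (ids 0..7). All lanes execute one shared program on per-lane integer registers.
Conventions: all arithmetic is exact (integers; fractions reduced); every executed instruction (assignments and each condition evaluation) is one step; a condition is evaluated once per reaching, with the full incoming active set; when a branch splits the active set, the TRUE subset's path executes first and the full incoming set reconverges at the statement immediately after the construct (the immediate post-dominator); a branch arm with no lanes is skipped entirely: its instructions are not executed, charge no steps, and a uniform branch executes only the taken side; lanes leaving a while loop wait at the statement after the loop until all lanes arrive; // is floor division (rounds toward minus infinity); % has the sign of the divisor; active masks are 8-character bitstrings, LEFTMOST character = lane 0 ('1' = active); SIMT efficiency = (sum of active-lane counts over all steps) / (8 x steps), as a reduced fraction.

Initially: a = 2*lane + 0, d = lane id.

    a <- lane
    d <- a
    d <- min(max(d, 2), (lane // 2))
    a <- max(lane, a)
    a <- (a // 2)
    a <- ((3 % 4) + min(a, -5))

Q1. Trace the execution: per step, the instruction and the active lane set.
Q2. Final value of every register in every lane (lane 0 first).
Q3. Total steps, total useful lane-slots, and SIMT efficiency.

step 0: a <- lane                    11111111
step 1: d <- a                       11111111
step 2: d <- min(max(d, 2), (lane // 2)) 11111111
step 3: a <- max(lane, a)            11111111
step 4: a <- (a // 2)                11111111
step 5: a <- ((3 % 4) + min(a, -5))  11111111

Answer: 6 steps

a: -2,-2,-2,-2,-2,-2,-2,-2
d: 0,0,1,1,2,2,3,3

steps = 6; useful = 48; efficiency = 48/48 = 1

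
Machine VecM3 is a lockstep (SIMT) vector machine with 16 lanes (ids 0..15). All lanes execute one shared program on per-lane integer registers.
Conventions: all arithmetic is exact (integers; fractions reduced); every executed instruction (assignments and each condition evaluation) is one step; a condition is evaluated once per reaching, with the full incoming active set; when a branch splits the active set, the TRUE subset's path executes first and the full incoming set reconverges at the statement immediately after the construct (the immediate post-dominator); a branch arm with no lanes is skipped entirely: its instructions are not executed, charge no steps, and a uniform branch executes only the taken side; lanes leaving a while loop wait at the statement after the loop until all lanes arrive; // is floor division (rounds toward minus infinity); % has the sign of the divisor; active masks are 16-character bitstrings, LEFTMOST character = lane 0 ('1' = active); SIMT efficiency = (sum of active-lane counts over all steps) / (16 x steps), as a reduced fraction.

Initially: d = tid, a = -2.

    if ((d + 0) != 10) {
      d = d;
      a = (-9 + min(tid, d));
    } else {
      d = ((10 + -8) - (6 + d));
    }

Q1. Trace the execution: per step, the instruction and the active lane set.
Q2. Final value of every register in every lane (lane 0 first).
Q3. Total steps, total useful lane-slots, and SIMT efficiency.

step 0: eval ((d + 0) != 10)         1111111111111111
step 1: d <- d                       1111111111011111
step 2: a <- (-9 + min(tid, d))      1111111111011111
step 3: d <- ((10 + -8) - (6 + d))   0000000000100000

Answer: 4 steps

d: 0,1,2,3,4,5,6,7,8,9,-14,11,12,13,14,15
a: -9,-8,-7,-6,-5,-4,-3,-2,-1,0,-2,2,3,4,5,6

steps = 4; useful = 47; efficiency = 47/64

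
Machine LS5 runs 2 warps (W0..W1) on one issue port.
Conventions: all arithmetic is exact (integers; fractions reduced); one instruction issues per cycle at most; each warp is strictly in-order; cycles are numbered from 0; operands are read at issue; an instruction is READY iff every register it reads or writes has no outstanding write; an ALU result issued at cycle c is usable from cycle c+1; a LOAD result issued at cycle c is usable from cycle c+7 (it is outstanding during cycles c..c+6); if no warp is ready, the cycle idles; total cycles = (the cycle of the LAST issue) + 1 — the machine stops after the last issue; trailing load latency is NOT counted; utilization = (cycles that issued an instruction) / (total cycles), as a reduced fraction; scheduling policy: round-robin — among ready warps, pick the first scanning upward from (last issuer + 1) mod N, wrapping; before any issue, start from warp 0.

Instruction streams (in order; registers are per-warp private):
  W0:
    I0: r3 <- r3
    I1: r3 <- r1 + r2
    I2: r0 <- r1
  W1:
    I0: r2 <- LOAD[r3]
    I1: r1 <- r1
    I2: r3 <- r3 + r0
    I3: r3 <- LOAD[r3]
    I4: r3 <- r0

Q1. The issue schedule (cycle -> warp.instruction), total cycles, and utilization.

cycle 0: W0.I0
cycle 1: W1.I0
cycle 2: W0.I1
cycle 3: W1.I1
cycle 4: W0.I2
cycle 5: W1.I2
cycle 6: W1.I3
cycle 7: idle
cycle 8: idle
cycle 9: idle
cycle 10: idle
cycle 11: idle
cycle 12: idle
cycle 13: W1.I4

Answer: 14 cycles, utilization 4/7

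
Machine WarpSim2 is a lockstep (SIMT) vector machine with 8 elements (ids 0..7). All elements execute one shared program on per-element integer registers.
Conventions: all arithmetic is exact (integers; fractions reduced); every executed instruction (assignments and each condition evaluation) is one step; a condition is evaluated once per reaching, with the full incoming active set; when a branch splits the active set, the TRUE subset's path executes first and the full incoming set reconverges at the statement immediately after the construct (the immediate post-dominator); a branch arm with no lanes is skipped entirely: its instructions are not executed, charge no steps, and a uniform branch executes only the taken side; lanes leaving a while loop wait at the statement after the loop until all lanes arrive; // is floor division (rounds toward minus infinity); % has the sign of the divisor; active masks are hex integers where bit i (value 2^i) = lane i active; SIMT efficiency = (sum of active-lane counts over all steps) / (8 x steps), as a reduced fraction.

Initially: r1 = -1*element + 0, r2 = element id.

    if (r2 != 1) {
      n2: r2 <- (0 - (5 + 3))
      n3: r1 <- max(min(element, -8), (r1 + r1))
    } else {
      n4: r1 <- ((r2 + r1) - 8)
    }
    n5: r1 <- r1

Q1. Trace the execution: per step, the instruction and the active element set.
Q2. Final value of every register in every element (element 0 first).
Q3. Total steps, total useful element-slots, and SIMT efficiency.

step 0: eval (r2 != 1)               0xff
step 1: r2 <- (0 - (5 + 3))          0xfd
step 2: r1 <- max(min(element, -8), (r1 + r1)) 0xfd
step 3: r1 <- ((r2 + r1) - 8)        0x02
step 4: r1 <- r1                     0xff

Answer: 5 steps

r1: 0,-8,-4,-6,-8,-8,-8,-8
r2: -8,1,-8,-8,-8,-8,-8,-8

steps = 5; useful = 31; efficiency = 31/40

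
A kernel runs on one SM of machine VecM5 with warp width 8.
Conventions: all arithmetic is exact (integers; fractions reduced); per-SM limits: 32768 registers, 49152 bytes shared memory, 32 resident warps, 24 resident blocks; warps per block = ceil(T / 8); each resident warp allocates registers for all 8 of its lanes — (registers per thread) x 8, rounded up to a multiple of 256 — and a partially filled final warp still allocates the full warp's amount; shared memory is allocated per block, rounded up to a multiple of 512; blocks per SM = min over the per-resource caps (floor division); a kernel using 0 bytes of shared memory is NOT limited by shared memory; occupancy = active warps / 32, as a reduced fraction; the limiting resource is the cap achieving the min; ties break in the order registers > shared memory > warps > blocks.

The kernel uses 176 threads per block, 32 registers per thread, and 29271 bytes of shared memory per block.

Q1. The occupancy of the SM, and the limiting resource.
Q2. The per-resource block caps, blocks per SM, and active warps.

Answer: occupancy 11/16, limited by shared memory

registers: 5 blocks
shared memory: 1 block
warps: 1 block
blocks: 24 blocks

Answer: 1 block, 22 active warps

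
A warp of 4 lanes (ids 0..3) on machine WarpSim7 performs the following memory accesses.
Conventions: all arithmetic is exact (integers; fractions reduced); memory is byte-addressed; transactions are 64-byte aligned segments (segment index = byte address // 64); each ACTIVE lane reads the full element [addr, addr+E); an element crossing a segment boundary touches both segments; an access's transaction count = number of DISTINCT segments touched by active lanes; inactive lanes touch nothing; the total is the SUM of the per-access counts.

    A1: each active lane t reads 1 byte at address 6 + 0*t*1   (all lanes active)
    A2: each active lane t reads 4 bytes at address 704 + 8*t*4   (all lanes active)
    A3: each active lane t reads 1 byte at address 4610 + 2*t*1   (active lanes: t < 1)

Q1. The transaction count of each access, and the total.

A1: 1 transaction
A2: 2 transactions
A3: 1 transaction

Answer: 1,2,1; total 4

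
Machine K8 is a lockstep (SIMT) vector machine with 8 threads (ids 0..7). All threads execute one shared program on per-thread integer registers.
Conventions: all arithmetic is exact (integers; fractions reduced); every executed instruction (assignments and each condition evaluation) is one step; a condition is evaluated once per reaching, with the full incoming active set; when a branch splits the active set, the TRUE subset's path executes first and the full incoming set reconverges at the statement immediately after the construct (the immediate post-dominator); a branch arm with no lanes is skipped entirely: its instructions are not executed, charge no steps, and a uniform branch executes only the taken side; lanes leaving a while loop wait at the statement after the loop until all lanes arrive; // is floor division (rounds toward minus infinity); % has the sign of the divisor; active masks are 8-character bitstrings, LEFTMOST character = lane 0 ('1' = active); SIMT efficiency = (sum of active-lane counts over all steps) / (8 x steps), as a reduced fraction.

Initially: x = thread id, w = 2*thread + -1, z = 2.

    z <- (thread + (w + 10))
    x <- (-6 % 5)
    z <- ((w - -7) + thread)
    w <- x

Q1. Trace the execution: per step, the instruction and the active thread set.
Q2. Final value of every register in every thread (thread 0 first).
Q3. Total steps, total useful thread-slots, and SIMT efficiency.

step 0: z <- (thread + (w + 10))     11111111
step 1: x <- (-6 % 5)                11111111
step 2: z <- ((w - -7) + thread)     11111111
step 3: w <- x                       11111111

Answer: 4 steps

x: 4,4,4,4,4,4,4,4
w: 4,4,4,4,4,4,4,4
z: 6,9,12,15,18,21,24,27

steps = 4; useful = 32; efficiency = 32/32 = 1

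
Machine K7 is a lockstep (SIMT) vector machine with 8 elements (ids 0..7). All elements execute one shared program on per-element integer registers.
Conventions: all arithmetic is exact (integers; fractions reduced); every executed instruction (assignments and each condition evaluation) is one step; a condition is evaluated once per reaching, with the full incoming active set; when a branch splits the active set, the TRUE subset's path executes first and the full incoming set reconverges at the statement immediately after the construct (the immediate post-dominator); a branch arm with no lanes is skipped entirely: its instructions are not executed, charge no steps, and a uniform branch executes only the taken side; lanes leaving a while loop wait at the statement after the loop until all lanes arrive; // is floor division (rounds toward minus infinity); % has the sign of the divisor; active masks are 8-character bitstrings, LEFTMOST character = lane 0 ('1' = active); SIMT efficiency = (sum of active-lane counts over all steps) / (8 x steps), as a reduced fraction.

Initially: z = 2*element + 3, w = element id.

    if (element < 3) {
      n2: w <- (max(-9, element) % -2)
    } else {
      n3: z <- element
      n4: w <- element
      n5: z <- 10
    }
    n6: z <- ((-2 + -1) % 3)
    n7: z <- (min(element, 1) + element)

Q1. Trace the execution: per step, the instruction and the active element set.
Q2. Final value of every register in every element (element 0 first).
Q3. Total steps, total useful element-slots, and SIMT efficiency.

step 0: eval (element < 3)           11111111
step 1: w <- (max(-9, element) % -2) 11100000
step 2: z <- element                 00011111
step 3: w <- element                 00011111
step 4: z <- 10                      00011111
step 5: z <- ((-2 + -1) % 3)         11111111
step 6: z <- (min(element, 1) + element) 11111111

Answer: 7 steps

z: 0,2,3,4,5,6,7,8
w: 0,-1,0,3,4,5,6,7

steps = 7; useful = 42; efficiency = 42/56 = 3/4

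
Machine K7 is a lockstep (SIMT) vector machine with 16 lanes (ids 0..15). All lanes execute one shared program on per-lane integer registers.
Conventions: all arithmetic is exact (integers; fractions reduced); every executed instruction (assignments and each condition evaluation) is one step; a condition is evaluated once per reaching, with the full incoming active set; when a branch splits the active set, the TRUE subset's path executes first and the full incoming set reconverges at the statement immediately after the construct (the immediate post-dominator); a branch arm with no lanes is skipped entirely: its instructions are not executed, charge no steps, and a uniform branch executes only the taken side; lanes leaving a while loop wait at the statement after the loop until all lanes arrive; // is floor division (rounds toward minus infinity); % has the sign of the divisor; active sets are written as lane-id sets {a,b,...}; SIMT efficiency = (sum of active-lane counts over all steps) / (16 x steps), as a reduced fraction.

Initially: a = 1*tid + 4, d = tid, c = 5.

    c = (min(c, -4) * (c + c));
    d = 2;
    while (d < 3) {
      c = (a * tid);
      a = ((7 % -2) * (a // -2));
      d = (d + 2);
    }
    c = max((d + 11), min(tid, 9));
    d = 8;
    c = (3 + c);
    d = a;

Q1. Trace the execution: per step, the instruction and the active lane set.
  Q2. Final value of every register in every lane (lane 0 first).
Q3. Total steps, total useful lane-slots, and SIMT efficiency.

step 0: c <- (min(c, -4) * (c + c))  {0,1,2,3,4,5,6,7,8,9,10,11,12,13,14,15}
step 1: d <- 2                       {0,1,2,3,4,5,6,7,8,9,10,11,12,13,14,15}
step 2: eval (d < 3)                 {0,1,2,3,4,5,6,7,8,9,10,11,12,13,14,15}
step 3: c <- (a * tid)               {0,1,2,3,4,5,6,7,8,9,10,11,12,13,14,15}
step 4: a <- ((7 % -2) * (a // -2))  {0,1,2,3,4,5,6,7,8,9,10,11,12,13,14,15}
step 5: d <- (d + 2)                 {0,1,2,3,4,5,6,7,8,9,10,11,12,13,14,15}
step 6: eval (d < 3)                 {0,1,2,3,4,5,6,7,8,9,10,11,12,13,14,15}
step 7: c <- max((d + 11), min(tid, 9)) {0,1,2,3,4,5,6,7,8,9,10,11,12,13,14,15}
step 8: d <- 8                       {0,1,2,3,4,5,6,7,8,9,10,11,12,13,14,15}
step 9: c <- (3 + c)                 {0,1,2,3,4,5,6,7,8,9,10,11,12,13,14,15}
step 10: d <- a                       {0,1,2,3,4,5,6,7,8,9,10,11,12,13,14,15}

Answer: 11 steps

a: 2,3,3,4,4,5,5,6,6,7,7,8,8,9,9,10
d: 2,3,3,4,4,5,5,6,6,7,7,8,8,9,9,10
c: 18,18,18,18,18,18,18,18,18,18,18,18,18,18,18,18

steps = 11; useful = 176; efficiency = 176/176 = 1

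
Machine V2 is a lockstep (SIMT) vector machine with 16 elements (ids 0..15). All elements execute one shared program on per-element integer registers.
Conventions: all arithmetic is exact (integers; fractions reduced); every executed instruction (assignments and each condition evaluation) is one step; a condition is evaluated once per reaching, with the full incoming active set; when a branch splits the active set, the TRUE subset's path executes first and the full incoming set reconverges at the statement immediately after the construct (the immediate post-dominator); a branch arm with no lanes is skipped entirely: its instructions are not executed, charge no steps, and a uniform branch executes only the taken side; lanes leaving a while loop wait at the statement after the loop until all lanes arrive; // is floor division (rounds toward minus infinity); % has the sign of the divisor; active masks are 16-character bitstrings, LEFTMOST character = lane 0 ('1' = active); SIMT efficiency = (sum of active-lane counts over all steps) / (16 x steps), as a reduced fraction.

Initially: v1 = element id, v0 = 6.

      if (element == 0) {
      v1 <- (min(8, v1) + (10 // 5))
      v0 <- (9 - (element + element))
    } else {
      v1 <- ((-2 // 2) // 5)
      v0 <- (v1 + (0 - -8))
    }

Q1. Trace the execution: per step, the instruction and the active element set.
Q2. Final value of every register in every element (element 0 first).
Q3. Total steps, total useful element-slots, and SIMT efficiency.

step 0: eval (element == 0)          1111111111111111
step 1: v1 <- (min(8, v1) + (10 // 5)) 1000000000000000
step 2: v0 <- (9 - (element + element)) 1000000000000000
step 3: v1 <- ((-2 // 2) // 5)       0111111111111111
step 4: v0 <- (v1 + (0 - -8))        0111111111111111

Answer: 5 steps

v1: 2,-1,-1,-1,-1,-1,-1,-1,-1,-1,-1,-1,-1,-1,-1,-1
v0: 9,7,7,7,7,7,7,7,7,7,7,7,7,7,7,7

steps = 5; useful = 48; efficiency = 48/80 = 3/5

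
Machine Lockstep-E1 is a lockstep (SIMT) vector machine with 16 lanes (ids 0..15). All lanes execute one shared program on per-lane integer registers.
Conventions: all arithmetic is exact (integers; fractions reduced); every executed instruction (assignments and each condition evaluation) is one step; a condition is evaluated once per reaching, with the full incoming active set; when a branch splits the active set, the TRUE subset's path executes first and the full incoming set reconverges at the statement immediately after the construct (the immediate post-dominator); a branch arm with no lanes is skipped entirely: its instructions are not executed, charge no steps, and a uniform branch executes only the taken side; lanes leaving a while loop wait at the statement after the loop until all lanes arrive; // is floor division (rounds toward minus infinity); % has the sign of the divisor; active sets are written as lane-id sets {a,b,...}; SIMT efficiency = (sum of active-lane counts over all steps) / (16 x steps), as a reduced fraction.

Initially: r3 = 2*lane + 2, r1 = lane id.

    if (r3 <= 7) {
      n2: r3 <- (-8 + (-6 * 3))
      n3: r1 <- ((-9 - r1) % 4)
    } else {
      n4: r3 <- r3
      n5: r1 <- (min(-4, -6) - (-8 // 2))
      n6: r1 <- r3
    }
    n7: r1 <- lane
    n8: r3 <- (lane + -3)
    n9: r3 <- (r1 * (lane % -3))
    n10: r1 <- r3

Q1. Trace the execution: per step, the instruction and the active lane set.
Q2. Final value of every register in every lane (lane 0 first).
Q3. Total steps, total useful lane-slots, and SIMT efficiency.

step 0: eval (r3 <= 7)               {0,1,2,3,4,5,6,7,8,9,10,11,12,13,14,15}
step 1: r3 <- (-8 + (-6 * 3))        {0,1,2}
step 2: r1 <- ((-9 - r1) % 4)        {0,1,2}
step 3: r3 <- r3                     {3,4,5,6,7,8,9,10,11,12,13,14,15}
step 4: r1 <- (min(-4, -6) - (-8 // 2)) {3,4,5,6,7,8,9,10,11,12,13,14,15}
step 5: r1 <- r3                     {3,4,5,6,7,8,9,10,11,12,13,14,15}
step 6: r1 <- lane                   {0,1,2,3,4,5,6,7,8,9,10,11,12,13,14,15}
step 7: r3 <- (lane + -3)            {0,1,2,3,4,5,6,7,8,9,10,11,12,13,14,15}
step 8: r3 <- (r1 * (lane % -3))     {0,1,2,3,4,5,6,7,8,9,10,11,12,13,14,15}
step 9: r1 <- r3                     {0,1,2,3,4,5,6,7,8,9,10,11,12,13,14,15}

Answer: 10 steps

r3: 0,-2,-2,0,-8,-5,0,-14,-8,0,-20,-11,0,-26,-14,0
r1: 0,-2,-2,0,-8,-5,0,-14,-8,0,-20,-11,0,-26,-14,0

steps = 10; useful = 125; efficiency = 125/160 = 25/32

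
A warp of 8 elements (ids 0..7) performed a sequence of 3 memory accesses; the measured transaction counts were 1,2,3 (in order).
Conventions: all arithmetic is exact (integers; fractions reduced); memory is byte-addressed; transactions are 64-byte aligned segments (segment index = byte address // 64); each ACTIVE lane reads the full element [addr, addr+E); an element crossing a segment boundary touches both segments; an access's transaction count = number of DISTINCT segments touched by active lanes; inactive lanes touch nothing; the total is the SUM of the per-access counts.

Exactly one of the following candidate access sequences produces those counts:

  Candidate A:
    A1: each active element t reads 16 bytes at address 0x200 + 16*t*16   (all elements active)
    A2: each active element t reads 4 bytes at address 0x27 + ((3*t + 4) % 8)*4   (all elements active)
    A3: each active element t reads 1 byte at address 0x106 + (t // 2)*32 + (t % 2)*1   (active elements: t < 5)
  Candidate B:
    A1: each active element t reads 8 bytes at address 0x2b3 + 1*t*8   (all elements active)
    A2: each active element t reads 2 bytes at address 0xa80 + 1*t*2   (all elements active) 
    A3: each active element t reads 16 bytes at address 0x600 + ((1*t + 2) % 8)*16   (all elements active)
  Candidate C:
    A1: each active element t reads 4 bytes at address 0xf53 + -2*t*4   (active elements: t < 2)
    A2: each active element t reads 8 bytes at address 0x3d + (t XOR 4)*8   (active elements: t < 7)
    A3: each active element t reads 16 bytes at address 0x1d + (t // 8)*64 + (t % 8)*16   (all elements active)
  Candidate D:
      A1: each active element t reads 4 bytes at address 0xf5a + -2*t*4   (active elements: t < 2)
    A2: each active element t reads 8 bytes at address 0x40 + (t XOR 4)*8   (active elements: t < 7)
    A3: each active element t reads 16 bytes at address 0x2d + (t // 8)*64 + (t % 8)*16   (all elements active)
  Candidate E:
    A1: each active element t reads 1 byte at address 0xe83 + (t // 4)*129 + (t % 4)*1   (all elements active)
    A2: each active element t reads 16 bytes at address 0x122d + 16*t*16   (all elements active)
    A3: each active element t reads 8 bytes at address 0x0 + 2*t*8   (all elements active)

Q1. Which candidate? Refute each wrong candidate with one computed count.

A: A1 gives 8 transactions, not 1
B: A1 gives 2 transactions, not 1
D: A2 gives 1 transaction, not 2
E: A1 gives 2 transactions, not 1
C: all counts match (1,2,3)

Answer: C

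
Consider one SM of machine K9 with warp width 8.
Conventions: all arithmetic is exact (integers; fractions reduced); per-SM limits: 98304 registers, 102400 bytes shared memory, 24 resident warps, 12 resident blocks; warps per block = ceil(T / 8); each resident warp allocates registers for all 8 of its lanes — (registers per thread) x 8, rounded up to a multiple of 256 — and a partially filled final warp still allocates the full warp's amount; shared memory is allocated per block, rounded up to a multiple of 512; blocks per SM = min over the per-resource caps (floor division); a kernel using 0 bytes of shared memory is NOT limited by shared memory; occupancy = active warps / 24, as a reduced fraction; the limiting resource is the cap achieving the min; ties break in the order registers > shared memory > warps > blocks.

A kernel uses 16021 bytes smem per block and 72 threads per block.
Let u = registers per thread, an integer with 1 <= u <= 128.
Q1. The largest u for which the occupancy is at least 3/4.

Answer: u = 128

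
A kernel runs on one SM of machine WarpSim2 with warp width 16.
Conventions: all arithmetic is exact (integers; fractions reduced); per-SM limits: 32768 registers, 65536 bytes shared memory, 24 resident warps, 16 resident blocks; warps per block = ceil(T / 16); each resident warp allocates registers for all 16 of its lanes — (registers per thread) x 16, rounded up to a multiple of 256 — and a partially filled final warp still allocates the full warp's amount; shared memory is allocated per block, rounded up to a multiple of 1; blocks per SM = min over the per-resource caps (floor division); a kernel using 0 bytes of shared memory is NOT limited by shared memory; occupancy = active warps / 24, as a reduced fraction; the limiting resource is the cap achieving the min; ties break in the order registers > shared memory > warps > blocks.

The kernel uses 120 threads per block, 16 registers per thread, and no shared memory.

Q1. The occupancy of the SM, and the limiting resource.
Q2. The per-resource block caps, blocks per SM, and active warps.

Answer: occupancy 1, limited by warps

registers: 16 blocks
shared memory: no limit (kernel uses none)
warps: 3 blocks
blocks: 16 blocks

Answer: 3 blocks, 24 active warps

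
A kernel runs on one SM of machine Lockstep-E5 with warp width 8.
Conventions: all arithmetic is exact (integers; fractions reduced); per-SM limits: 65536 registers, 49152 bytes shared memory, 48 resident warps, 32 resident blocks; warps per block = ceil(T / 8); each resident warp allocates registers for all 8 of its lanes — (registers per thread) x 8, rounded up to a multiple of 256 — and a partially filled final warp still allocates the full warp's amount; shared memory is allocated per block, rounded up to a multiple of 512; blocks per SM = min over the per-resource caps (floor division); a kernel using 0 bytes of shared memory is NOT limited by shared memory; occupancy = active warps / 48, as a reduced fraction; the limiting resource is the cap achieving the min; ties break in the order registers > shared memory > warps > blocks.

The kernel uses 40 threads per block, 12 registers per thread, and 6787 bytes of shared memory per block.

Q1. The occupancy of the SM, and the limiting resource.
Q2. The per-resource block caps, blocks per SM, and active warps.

Answer: occupancy 5/8, limited by shared memory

registers: 51 blocks
shared memory: 6 blocks
warps: 9 blocks
blocks: 32 blocks

Answer: 6 blocks, 30 active warps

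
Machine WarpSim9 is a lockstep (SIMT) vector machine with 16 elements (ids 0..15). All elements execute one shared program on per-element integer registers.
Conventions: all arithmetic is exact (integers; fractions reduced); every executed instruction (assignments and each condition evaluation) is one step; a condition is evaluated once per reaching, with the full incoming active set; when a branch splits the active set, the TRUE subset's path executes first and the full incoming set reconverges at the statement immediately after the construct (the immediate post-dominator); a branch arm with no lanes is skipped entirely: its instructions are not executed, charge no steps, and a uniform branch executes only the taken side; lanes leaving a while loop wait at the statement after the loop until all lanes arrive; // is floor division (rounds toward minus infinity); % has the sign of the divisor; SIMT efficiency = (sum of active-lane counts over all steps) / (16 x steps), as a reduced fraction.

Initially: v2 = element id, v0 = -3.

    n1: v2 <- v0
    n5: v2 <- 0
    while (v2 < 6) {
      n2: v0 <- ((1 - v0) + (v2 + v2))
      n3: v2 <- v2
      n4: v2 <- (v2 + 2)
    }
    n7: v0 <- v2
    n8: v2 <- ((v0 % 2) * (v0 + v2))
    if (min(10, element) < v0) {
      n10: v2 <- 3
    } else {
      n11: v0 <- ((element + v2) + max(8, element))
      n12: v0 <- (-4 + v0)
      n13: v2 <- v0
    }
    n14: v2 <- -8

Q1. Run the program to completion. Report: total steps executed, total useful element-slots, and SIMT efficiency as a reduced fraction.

Answer: 23 steps, 340 useful, 85/92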